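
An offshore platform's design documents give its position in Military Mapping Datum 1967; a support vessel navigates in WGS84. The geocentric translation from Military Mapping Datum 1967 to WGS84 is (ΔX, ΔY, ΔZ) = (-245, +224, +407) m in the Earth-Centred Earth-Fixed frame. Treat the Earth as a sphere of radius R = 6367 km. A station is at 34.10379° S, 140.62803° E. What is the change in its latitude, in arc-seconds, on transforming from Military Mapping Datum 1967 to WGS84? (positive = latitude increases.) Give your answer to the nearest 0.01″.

Δφ = 16.94″

sin φ = -0.560694, cos φ = 0.828023, sin λ = 0.634352, cos λ = -0.773044.
North component: ΔN = −sin φ cos λ·ΔX − sin φ sin λ·ΔY + cos φ·ΔZ = −(-0.560694)(-0.773044)(-245) − (-0.560694)(0.634352)(224) + (0.828023)(407) = 522.87 m.
1° of latitude spans πR/180 = 111125 m, so Δφ = 522.87 / 111125 × 3600 = 16.939″.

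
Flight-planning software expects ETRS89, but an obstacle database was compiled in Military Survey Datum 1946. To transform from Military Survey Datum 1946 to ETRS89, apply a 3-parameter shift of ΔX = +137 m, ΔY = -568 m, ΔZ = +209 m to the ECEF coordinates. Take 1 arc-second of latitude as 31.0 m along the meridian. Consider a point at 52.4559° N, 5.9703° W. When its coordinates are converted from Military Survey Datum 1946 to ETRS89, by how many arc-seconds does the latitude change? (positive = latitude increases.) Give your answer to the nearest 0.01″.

Δφ = -0.89″

sin φ = 0.792885, cos φ = 0.609372, sin λ = -0.104013, cos λ = 0.994576.
North component: ΔN = −sin φ cos λ·ΔX − sin φ sin λ·ΔY + cos φ·ΔZ = −(0.792885)(0.994576)(137) − (0.792885)(-0.104013)(-568) + (0.609372)(209) = -27.52 m.
1° of latitude spans 3600 × 31.00 = 111600 m, so Δφ = -27.52 / 111600 × 3600 = -0.888″.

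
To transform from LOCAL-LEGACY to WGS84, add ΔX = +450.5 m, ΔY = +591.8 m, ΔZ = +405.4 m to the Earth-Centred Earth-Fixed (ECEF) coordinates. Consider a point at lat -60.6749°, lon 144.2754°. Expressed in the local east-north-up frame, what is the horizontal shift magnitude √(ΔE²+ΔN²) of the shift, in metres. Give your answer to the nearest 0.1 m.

765.2 m

At φ = -60.6749°, λ = 144.2754°: sin φ = -0.871855, cos φ = 0.489764, sin λ = 0.583890, cos λ = -0.811833.
ΔE = −sin λ·ΔX + cos λ·ΔY = −(0.583890)·(450.5) + (-0.811833)·(591.8) = -743.49 m.
ΔN = −sin φ cos λ·ΔX − sin φ sin λ·ΔY + cos φ·ΔZ = −(-0.871855)(-0.811833)(450.5) − (-0.871855)(0.583890)(591.8) + (0.489764)(405.4) = 180.95 m.
Horizontal magnitude = √(ΔE² + ΔN²) = √((-743.49)² + 180.95²) = 765.19 m.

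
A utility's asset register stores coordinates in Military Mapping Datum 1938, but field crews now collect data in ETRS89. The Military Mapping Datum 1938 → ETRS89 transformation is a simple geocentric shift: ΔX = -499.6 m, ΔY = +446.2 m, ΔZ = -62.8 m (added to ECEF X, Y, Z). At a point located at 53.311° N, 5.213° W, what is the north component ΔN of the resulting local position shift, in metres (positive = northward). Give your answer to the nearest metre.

The local north axis is (−sin φ cos λ, −sin φ sin λ, cos φ), giving ΔN = 398.967 + 32.510 − 37.521 = 393.96 m.

ΔN = 394 m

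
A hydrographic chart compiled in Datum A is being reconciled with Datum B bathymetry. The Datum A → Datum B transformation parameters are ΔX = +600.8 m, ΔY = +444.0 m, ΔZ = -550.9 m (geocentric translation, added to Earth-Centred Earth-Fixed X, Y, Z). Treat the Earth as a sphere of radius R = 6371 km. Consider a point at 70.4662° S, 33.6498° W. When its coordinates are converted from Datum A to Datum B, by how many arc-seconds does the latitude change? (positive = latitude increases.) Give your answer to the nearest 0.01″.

Δφ = 1.79″

sin φ = -0.942444, cos φ = 0.334363, sin λ = -0.554115, cos λ = 0.832440.
North component: ΔN = −sin φ cos λ·ΔX − sin φ sin λ·ΔY + cos φ·ΔZ = −(-0.942444)(0.832440)(600.8) − (-0.942444)(-0.554115)(444.0) + (0.334363)(-550.9) = 55.28 m.
1° of latitude spans πR/180 = 111195 m, so Δφ = 55.28 / 111195 × 3600 = 1.790″.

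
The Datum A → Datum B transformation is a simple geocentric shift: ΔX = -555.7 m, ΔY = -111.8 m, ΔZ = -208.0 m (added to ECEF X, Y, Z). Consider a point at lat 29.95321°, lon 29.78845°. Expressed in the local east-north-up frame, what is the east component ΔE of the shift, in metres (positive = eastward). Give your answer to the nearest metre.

ΔE = 179 m

At φ = 29.95321°, λ = 29.78845°: sin φ = 0.499293, cos φ = 0.866433, sin λ = 0.496799, cos λ = 0.867866.
ΔE = −sin λ·ΔX + cos λ·ΔY = −(0.496799)·(-555.7) + (0.867866)·(-111.8) = 179.04 m.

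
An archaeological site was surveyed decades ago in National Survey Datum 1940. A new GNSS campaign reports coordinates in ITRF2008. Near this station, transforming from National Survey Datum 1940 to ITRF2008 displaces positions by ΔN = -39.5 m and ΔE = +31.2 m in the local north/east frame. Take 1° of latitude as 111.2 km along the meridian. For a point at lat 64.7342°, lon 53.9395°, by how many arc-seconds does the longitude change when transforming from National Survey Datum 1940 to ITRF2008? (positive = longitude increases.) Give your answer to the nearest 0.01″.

Δλ = 2.37″

At latitude 64.7342°, cos φ = 0.426818.
1° of longitude at this latitude = 111.2 × cos φ = 47.46 km, so Δλ = 31.2 / 47462.2 = 0.0006574° = 2.367″.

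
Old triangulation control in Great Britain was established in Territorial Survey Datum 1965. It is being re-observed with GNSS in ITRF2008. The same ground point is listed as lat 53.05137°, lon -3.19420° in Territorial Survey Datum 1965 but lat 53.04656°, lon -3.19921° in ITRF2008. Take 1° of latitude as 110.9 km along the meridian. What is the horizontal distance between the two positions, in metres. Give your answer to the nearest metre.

Δφ = 53.04656° − 53.05137° = -0.00481°; Δλ = -3.19921° − -3.19420° = -0.00501°.
ΔN = Δφ × 110900 = -533.4 m; ΔE = Δλ × 110900 × cos(53.05137°) = -0.00501 × 110900 × 0.601099 = -334.0 m.
Distance = √(ΔE² + ΔN²) = √((-334.0)² + (-533.4)²) = 629.4 m.

629 m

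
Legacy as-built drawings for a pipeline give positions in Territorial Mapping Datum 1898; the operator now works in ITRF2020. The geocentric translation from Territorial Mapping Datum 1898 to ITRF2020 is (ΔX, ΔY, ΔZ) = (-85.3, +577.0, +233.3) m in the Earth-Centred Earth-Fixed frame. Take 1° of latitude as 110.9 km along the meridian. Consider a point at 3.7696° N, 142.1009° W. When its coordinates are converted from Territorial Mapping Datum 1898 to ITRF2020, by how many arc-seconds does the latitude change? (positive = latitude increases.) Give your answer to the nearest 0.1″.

sin φ = 0.065744, cos φ = 0.997836, sin λ = -0.614273, cos λ = -0.789094.
North component: ΔN = −sin φ cos λ·ΔX − sin φ sin λ·ΔY + cos φ·ΔZ = −(0.065744)(-0.789094)(-85.3) − (0.065744)(-0.614273)(577.0) + (0.997836)(233.3) = 251.67 m.
1° of latitude spans 110900 m, so Δφ = 251.67 / 110900 × 3600 = 8.170″.

Δφ = 8.2″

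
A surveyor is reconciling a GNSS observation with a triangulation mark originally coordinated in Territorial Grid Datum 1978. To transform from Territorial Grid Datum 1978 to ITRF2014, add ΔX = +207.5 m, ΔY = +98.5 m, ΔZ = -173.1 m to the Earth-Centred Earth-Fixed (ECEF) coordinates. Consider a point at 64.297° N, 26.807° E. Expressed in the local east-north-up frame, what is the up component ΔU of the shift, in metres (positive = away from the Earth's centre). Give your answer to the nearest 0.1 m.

ΔU = -56.4 m

At φ = 64.297°, λ = 26.807°: sin φ = 0.901054, cos φ = 0.433706, sin λ = 0.450987, cos λ = 0.892531.
ΔU = cos φ cos λ·ΔX + cos φ sin λ·ΔY + sin φ·ΔZ = (0.433706)(0.892531)(207.5) + (0.433706)(0.450987)(98.5) + (0.901054)(-173.1) = -56.38 m.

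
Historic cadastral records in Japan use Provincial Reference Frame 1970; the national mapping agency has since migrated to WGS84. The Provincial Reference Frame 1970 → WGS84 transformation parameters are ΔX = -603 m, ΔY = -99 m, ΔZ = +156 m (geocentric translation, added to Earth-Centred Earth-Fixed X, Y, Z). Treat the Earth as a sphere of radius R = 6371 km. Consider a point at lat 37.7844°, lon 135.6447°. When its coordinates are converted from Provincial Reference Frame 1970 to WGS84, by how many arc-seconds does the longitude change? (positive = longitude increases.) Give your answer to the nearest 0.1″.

sin φ = 0.612692, cos φ = 0.790322, sin λ = 0.699106, cos λ = -0.715018.
East component: ΔE = −sin λ·ΔX + cos λ·ΔY = −(0.699106)(-603) + (-0.715018)(-99) = 492.35 m.
1° of latitude spans πR/180 = 111195 m; at latitude φ, 1° of longitude spans that × cos φ = 87879.8 m, so Δλ = 492.35 / 87879.8 × 3600 = 20.169″.

Δλ = 20.2″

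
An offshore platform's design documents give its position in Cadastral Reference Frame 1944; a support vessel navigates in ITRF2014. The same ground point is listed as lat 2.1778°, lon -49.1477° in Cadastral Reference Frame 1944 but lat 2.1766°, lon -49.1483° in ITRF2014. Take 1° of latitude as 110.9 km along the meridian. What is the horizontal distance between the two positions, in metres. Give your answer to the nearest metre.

149 m

Δφ = 2.1766° − 2.1778° = -0.0012°; Δλ = -49.1483° − -49.1477° = -0.0006°.
ΔN = Δφ × 110900 = -133.1 m; ΔE = Δλ × 110900 × cos(2.1778°) = -0.0006 × 110900 × 0.999278 = -66.5 m.
Distance = √(ΔE² + ΔN²) = √((-66.5)² + (-133.1)²) = 148.8 m.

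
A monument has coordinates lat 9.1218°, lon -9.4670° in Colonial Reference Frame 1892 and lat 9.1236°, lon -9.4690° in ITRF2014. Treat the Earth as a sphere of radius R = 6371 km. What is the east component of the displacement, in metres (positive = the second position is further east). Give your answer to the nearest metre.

ΔE = -220 m

Δφ = 9.1236° − 9.1218° = +0.0018°; Δλ = -9.4690° − -9.4670° = -0.0020°.
1° along a meridian = πR/180 = 111195 m.
ΔN = Δφ × 111195 = 200.2 m; ΔE = Δλ × 111195 × cos(9.1218°) = -0.0020 × 111195 × 0.987354 = -219.6 m.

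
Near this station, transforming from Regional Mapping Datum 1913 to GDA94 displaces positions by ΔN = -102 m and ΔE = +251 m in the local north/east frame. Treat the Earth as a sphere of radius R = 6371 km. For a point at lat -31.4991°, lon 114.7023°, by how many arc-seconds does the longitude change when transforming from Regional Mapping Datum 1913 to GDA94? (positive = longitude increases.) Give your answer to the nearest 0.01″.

At latitude -31.4991°, cos φ = 0.852648.
One radian of longitude at latitude φ spans R cos φ, so Δλ = ΔE / (R cos φ) = 251.0 / (6371000 × 0.852648) = 4.6206e-05 rad = 9.531″.

Δλ = 9.53″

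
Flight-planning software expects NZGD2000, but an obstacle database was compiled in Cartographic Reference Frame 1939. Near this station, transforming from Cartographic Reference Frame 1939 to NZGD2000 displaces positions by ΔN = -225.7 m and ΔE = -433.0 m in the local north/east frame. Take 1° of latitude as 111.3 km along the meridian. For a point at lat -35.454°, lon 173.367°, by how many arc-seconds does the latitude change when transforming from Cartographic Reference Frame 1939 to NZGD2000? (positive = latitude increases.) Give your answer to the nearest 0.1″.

1° of latitude = 111.3 km, so Δφ = -225.7 / 111300 = -0.0020279° = -7.300″.

Δφ = -7.3″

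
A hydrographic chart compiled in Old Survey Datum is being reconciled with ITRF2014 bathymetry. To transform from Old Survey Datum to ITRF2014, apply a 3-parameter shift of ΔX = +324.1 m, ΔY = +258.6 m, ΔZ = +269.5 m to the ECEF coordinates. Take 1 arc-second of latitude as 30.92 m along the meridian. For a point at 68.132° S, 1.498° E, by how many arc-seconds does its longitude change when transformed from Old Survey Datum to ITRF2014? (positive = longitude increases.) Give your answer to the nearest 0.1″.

sin φ = -0.928044, cos φ = 0.372470, sin λ = 0.026142, cos λ = 0.999658.
East component: ΔE = −sin λ·ΔX + cos λ·ΔY = −(0.026142)(324.1) + (0.999658)(258.6) = 250.04 m.
1° of latitude spans 3600 × 30.92 = 111312 m; at latitude φ, 1° of longitude spans that × cos φ = 41460.3 m, so Δλ = 250.04 / 41460.3 × 3600 = 21.711″.

Δλ = 21.7″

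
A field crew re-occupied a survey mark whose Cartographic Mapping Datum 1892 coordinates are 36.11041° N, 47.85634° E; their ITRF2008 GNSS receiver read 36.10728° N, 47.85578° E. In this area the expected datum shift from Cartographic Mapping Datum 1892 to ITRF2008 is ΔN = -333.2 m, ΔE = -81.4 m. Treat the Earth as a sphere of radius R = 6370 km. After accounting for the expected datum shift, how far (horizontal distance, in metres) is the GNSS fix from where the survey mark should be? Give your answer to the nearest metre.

34 m

Observed coordinate differences: Δφ = -0.00313°, Δλ = -0.00056°.
Converting to metres (1° lat = 111177 m, cos φ = 0.807883): observed ΔN = -348.0 m, observed ΔE = -50.3 m.
Subtracting the expected shift leaves a residual of -348.0 − (-333.2) = -14.8 m north and -50.3 − (-81.4) = 31.1 m east.
Residual distance = √((-14.8)² + 31.1²) = 34.4 m.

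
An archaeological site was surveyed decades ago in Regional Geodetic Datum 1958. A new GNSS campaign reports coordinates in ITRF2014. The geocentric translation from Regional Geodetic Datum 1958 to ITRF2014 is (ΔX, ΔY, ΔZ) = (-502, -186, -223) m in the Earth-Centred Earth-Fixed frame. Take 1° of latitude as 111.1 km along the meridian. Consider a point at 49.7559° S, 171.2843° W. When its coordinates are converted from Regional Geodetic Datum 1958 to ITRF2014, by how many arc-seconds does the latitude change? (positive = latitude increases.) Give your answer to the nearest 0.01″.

sin φ = -0.763299, cos φ = 0.646045, sin λ = -0.151532, cos λ = -0.988452.
North component: ΔN = −sin φ cos λ·ΔX − sin φ sin λ·ΔY + cos φ·ΔZ = −(-0.763299)(-0.988452)(-502) − (-0.763299)(-0.151532)(-186) + (0.646045)(-223) = 256.20 m.
1° of latitude spans 111100 m, so Δφ = 256.20 / 111100 × 3600 = 8.302″.

Δφ = 8.30″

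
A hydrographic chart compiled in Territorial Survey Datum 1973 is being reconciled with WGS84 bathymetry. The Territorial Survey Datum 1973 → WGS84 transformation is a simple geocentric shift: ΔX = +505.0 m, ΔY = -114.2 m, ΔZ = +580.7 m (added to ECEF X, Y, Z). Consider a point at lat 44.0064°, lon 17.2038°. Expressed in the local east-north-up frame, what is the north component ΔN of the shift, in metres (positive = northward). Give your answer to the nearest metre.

ΔN = 106 m

At φ = 44.0064°, λ = 17.2038°: sin φ = 0.694739, cos φ = 0.719262, sin λ = 0.295771, cos λ = 0.955259.
ΔN = −sin φ cos λ·ΔX − sin φ sin λ·ΔY + cos φ·ΔZ = −(0.694739)(0.955259)(505.0) − (0.694739)(0.295771)(-114.2) + (0.719262)(580.7) = 106.00 m.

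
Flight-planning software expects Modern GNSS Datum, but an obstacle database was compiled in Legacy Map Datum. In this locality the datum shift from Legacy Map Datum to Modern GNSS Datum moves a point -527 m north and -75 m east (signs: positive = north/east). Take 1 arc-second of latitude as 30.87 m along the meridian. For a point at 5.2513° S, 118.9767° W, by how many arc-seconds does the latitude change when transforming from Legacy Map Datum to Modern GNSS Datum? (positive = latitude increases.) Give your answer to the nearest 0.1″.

Δφ = -17.1″

1″ of latitude = 30.87 m, so Δφ = -527.0 / 30.87 = -17.072″.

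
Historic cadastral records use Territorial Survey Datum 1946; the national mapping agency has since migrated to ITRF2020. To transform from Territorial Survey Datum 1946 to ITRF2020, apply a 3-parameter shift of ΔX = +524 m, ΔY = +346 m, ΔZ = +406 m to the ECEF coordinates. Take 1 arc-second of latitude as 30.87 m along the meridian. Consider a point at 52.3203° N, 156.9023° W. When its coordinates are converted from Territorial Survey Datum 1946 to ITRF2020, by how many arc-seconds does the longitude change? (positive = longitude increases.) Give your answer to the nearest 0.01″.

sin φ = 0.791440, cos φ = 0.611247, sin λ = -0.392300, cos λ = -0.919837.
East component: ΔE = −sin λ·ΔX + cos λ·ΔY = −(-0.392300)(524) + (-0.919837)(346) = -112.70 m.
1° of latitude spans 3600 × 30.87 = 111132 m; at latitude φ, 1° of longitude spans that × cos φ = 67929.1 m, so Δλ = -112.70 / 67929.1 × 3600 = -5.973″.

Δλ = -5.97″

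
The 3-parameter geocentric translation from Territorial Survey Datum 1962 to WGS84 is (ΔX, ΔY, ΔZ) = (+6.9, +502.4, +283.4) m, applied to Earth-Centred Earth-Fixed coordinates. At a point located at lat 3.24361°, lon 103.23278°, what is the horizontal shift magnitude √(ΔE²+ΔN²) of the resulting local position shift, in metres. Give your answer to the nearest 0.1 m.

282.9 m

At φ = 3.24361°, λ = 103.23278°: sin φ = 0.056581, cos φ = 0.998398, sin λ = 0.973448, cos λ = -0.228908.
ΔE = −sin λ·ΔX + cos λ·ΔY = −(0.973448)·(6.9) + (-0.228908)·(502.4) = -121.72 m.
ΔN = −sin φ cos λ·ΔX − sin φ sin λ·ΔY + cos φ·ΔZ = −(0.056581)(-0.228908)(6.9) − (0.056581)(0.973448)(502.4) + (0.998398)(283.4) = 255.36 m.
Horizontal magnitude = √(ΔE² + ΔN²) = √((-121.72)² + 255.36²) = 282.89 m.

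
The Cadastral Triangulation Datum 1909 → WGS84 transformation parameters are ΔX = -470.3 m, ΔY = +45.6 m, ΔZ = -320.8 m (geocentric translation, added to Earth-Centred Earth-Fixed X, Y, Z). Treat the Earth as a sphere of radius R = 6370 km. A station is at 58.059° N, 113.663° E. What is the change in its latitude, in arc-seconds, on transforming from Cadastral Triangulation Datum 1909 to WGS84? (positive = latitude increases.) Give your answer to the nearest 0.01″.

sin φ = 0.848593, cos φ = 0.529046, sin λ = 0.915922, cos λ = -0.401356.
North component: ΔN = −sin φ cos λ·ΔX − sin φ sin λ·ΔY + cos φ·ΔZ = −(0.848593)(-0.401356)(-470.3) − (0.848593)(0.915922)(45.6) + (0.529046)(-320.8) = -365.34 m.
1° of latitude spans πR/180 = 111177 m, so Δφ = -365.34 / 111177 × 3600 = -11.830″.

Δφ = -11.83″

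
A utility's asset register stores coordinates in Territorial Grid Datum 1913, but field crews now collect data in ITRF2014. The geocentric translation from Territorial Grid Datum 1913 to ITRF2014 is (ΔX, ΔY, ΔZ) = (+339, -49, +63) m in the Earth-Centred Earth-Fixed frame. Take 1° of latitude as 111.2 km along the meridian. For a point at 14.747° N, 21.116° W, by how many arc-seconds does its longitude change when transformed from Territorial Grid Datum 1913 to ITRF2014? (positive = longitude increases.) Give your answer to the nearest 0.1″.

sin φ = 0.254551, cos φ = 0.967059, sin λ = -0.360257, cos λ = 0.932853.
East component: ΔE = −sin λ·ΔX + cos λ·ΔY = −(-0.360257)(339) + (0.932853)(-49) = 76.42 m.
1° of latitude spans 111200 m; at latitude φ, 1° of longitude spans that × cos φ = 107537.0 m, so Δλ = 76.42 / 107537.0 × 3600 = 2.558″.

Δλ = 2.6″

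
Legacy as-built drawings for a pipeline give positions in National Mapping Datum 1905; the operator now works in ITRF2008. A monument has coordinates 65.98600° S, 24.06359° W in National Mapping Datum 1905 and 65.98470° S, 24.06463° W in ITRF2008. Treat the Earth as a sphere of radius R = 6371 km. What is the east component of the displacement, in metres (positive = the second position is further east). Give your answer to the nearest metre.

ΔE = -47 m

Δφ = -65.98470° − -65.98600° = +0.00130°; Δλ = -24.06463° − -24.06359° = -0.00104°.
1° along a meridian = πR/180 = 111195 m.
ΔN = Δφ × 111195 = 144.6 m; ΔE = Δλ × 111195 × cos(-65.98600°) = -0.00104 × 111195 × 0.406960 = -47.1 m.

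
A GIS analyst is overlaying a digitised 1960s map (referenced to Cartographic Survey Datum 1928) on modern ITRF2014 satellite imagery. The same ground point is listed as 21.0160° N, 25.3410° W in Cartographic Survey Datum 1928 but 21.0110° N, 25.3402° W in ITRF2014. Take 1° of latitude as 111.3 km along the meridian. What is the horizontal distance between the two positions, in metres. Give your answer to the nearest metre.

Δφ = 21.0110° − 21.0160° = -0.0050°; Δλ = -25.3402° − -25.3410° = +0.0008°.
ΔN = Δφ × 111300 = -556.5 m; ΔE = Δλ × 111300 × cos(21.0160°) = +0.0008 × 111300 × 0.933480 = 83.1 m.
Distance = √(ΔE² + ΔN²) = √(83.1² + (-556.5)²) = 562.7 m.

563 m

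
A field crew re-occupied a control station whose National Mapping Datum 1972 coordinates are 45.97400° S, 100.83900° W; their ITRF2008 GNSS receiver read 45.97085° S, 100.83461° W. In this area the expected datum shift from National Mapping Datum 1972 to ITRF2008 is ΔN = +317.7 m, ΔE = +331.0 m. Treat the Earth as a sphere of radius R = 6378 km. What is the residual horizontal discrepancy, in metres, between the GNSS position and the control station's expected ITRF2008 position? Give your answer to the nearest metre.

Observed coordinate differences: Δφ = +0.00315°, Δλ = +0.00439°.
Converting to metres (1° lat = 111317 m, cos φ = 0.694985): observed ΔN = 350.6 m, observed ΔE = 339.6 m.
Subtracting the expected shift leaves a residual of 350.6 − (317.7) = 32.9 m north and 339.6 − (331.0) = 8.6 m east.
Residual distance = √(32.9² + 8.6²) = 34.1 m.

34 m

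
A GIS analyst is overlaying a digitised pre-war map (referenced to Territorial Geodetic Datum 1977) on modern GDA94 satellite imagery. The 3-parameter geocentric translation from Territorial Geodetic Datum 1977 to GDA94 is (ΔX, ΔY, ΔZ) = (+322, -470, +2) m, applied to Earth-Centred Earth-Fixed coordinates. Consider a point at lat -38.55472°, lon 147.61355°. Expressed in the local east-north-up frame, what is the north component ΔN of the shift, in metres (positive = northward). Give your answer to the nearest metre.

ΔN = -325 m

At φ = -38.55472°, λ = 147.61355°: sin φ = -0.623262, cos φ = 0.782013, sin λ = 0.535627, cos λ = -0.844455.
ΔN = −sin φ cos λ·ΔX − sin φ sin λ·ΔY + cos φ·ΔZ = −(-0.623262)(-0.844455)(322) − (-0.623262)(0.535627)(-470) + (0.782013)(2) = -324.81 m.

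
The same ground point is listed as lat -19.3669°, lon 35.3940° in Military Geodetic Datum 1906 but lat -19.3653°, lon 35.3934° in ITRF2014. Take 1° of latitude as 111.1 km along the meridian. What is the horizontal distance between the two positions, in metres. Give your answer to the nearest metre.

Δφ = -19.3653° − -19.3669° = +0.0016°; Δλ = 35.3934° − 35.3940° = -0.0006°.
ΔN = Δφ × 111100 = 177.8 m; ΔE = Δλ × 111100 × cos(-19.3669°) = -0.0006 × 111100 × 0.943414 = -62.9 m.
Distance = √(ΔE² + ΔN²) = √((-62.9)² + 177.8²) = 188.6 m.

189 m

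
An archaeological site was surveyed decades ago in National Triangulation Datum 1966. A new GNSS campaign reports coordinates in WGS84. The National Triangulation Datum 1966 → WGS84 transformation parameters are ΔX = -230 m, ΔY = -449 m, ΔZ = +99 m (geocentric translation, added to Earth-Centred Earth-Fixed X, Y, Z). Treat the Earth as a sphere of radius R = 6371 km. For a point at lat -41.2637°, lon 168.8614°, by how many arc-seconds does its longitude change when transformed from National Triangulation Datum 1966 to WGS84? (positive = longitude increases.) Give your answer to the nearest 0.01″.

sin φ = -0.659526, cos φ = 0.751682, sin λ = 0.193183, cos λ = -0.981163.
East component: ΔE = −sin λ·ΔX + cos λ·ΔY = −(0.193183)(-230) + (-0.981163)(-449) = 484.97 m.
1° of latitude spans πR/180 = 111195 m; at latitude φ, 1° of longitude spans that × cos φ = 83583.2 m, so Δλ = 484.97 / 83583.2 × 3600 = 20.888″.

Δλ = 20.89″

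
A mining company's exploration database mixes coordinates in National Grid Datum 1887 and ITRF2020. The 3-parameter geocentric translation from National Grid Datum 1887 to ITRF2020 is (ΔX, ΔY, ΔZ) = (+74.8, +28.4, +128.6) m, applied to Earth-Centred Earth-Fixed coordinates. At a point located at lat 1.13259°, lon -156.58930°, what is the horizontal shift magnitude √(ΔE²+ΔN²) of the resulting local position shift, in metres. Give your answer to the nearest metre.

At φ = 1.13259°, λ = -156.58930°: sin φ = 0.019766, cos φ = 0.999805, sin λ = -0.397319, cos λ = -0.917680.
ΔE = −sin λ·ΔX + cos λ·ΔY = −(-0.397319)·(74.8) + (-0.917680)·(28.4) = 3.66 m.
ΔN = −sin φ cos λ·ΔX − sin φ sin λ·ΔY + cos φ·ΔZ = −(0.019766)(-0.917680)(74.8) − (0.019766)(-0.397319)(28.4) + (0.999805)(128.6) = 130.15 m.
Horizontal magnitude = √(ΔE² + ΔN²) = √(3.66² + 130.15²) = 130.21 m.

130 m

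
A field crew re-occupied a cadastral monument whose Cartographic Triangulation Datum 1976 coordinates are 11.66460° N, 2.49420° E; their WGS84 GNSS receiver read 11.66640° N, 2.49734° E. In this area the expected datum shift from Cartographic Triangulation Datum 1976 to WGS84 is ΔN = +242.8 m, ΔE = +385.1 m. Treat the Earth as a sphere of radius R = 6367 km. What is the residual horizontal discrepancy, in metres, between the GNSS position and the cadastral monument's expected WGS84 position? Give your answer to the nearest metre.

Observed coordinate differences: Δφ = +0.00180°, Δλ = +0.00314°.
Converting to metres (1° lat = 111125 m, cos φ = 0.979348): observed ΔN = 200.0 m, observed ΔE = 341.7 m.
Subtracting the expected shift leaves a residual of 200.0 − (242.8) = -42.8 m north and 341.7 − (385.1) = -43.4 m east.
Residual distance = √((-42.8)² + (-43.4)²) = 60.9 m.

61 m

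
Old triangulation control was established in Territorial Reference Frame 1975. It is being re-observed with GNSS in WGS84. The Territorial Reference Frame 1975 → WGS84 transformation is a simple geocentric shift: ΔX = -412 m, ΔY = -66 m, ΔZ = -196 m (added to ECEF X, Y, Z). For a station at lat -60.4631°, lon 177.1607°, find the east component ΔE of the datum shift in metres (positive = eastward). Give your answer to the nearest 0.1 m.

ΔE = 86.3 m

The local east axis at (φ, λ) is (−sin λ, cos λ, 0), so ΔE = −sin(177.1607°)·(-412) + cos(177.1607°)·(-66) = 86.33 m.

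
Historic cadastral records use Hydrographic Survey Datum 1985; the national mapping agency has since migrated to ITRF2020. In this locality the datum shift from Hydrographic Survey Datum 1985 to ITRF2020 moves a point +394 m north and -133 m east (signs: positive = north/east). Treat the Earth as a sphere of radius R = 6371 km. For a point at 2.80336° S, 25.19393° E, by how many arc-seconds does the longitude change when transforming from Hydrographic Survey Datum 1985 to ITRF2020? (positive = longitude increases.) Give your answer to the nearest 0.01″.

At latitude -2.80336°, cos φ = 0.998803.
One radian of longitude at latitude φ spans R cos φ, so Δλ = ΔE / (R cos φ) = -133.0 / (6371000 × 0.998803) = -2.0901e-05 rad = -4.311″.

Δλ = -4.31″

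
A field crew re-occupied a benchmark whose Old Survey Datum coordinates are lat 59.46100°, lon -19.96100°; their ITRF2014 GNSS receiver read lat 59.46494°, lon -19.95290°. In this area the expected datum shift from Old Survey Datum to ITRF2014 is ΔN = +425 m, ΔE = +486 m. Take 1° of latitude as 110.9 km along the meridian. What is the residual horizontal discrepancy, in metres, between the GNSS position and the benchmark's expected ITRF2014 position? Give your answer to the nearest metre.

32 m

Observed coordinate differences: Δφ = +0.00394°, Δλ = +0.00810°.
Converting to metres (1° lat = 110900 m, cos φ = 0.508125): observed ΔN = 436.9 m, observed ΔE = 456.4 m.
Subtracting the expected shift leaves a residual of 436.9 − (425) = 11.9 m north and 456.4 − (486) = -29.6 m east.
Residual distance = √(11.9² + (-29.6)²) = 31.9 m.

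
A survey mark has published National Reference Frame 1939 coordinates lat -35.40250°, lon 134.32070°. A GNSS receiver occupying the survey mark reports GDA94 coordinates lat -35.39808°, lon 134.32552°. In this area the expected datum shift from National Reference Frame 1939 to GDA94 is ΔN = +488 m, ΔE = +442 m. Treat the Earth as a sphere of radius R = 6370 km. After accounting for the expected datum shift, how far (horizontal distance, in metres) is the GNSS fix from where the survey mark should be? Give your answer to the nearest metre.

Observed coordinate differences: Δφ = +0.00442°, Δλ = +0.00482°.
Converting to metres (1° lat = 111177 m, cos φ = 0.815103): observed ΔN = 491.4 m, observed ΔE = 436.8 m.
Subtracting the expected shift leaves a residual of 491.4 − (488) = 3.4 m north and 436.8 − (442) = -5.2 m east.
Residual distance = √(3.4² + (-5.2)²) = 6.2 m.

6 m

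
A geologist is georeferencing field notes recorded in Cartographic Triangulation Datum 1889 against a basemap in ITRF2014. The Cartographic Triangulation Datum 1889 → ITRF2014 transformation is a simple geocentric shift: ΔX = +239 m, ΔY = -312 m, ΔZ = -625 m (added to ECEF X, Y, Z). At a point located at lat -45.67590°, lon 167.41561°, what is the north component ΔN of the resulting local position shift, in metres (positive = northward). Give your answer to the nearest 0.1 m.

The local north axis is (−sin φ cos λ, −sin φ sin λ, cos φ), giving ΔN = -166.873 − 48.631 − 436.698 = -652.20 m.

ΔN = -652.2 m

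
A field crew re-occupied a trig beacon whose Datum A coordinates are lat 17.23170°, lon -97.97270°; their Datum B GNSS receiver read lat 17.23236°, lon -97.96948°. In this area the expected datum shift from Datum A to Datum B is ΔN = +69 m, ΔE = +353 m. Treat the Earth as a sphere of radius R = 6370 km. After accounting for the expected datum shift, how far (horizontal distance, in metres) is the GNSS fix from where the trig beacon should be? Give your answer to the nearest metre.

Observed coordinate differences: Δφ = +0.00066°, Δλ = +0.00322°.
Converting to metres (1° lat = 111177 m, cos φ = 0.955115): observed ΔN = 73.4 m, observed ΔE = 341.9 m.
Subtracting the expected shift leaves a residual of 73.4 − (69) = 4.4 m north and 341.9 − (353) = -11.1 m east.
Residual distance = √(4.4² + (-11.1)²) = 11.9 m.

12 m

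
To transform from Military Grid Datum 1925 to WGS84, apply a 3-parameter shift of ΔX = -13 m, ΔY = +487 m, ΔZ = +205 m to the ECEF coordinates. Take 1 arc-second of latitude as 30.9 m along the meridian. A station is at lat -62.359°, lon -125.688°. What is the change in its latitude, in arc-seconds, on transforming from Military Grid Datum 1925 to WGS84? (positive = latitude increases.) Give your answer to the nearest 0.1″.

Δφ = -8.0″

sin φ = -0.885872, cos φ = 0.463930, sin λ = -0.812206, cos λ = -0.583371.
North component: ΔN = −sin φ cos λ·ΔX − sin φ sin λ·ΔY + cos φ·ΔZ = −(-0.885872)(-0.583371)(-13) − (-0.885872)(-0.812206)(487) + (0.463930)(205) = -248.58 m.
1° of latitude spans 3600 × 30.90 = 111240 m, so Δφ = -248.58 / 111240 × 3600 = -8.045″.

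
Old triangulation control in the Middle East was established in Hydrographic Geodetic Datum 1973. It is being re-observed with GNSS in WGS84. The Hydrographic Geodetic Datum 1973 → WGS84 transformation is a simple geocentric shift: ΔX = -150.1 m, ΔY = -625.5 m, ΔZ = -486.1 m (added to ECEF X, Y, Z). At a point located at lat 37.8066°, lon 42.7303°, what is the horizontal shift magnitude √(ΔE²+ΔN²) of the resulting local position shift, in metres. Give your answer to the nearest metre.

362 m

At φ = 37.8066°, λ = 42.7303°: sin φ = 0.612998, cos φ = 0.790084, sin λ = 0.678548, cos λ = 0.734556.
ΔE = −sin λ·ΔX + cos λ·ΔY = −(0.678548)·(-150.1) + (0.734556)·(-625.5) = -357.61 m.
ΔN = −sin φ cos λ·ΔX − sin φ sin λ·ΔY + cos φ·ΔZ = −(0.612998)(0.734556)(-150.1) − (0.612998)(0.678548)(-625.5) + (0.790084)(-486.1) = -56.30 m.
Horizontal magnitude = √(ΔE² + ΔN²) = √((-357.61)² + (-56.30)²) = 362.02 m.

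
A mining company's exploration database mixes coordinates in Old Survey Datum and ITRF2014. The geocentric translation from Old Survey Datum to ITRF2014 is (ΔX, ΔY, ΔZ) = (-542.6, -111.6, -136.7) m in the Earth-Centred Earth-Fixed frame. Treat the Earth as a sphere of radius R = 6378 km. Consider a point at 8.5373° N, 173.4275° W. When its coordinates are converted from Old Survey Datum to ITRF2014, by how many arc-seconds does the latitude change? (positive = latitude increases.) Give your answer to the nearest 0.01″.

sin φ = 0.148453, cos φ = 0.988919, sin λ = -0.114460, cos λ = -0.993428.
North component: ΔN = −sin φ cos λ·ΔX − sin φ sin λ·ΔY + cos φ·ΔZ = −(0.148453)(-0.993428)(-542.6) − (0.148453)(-0.114460)(-111.6) + (0.988919)(-136.7) = -217.10 m.
1° of latitude spans πR/180 = 111317 m, so Δφ = -217.10 / 111317 × 3600 = -7.021″.

Δφ = -7.02″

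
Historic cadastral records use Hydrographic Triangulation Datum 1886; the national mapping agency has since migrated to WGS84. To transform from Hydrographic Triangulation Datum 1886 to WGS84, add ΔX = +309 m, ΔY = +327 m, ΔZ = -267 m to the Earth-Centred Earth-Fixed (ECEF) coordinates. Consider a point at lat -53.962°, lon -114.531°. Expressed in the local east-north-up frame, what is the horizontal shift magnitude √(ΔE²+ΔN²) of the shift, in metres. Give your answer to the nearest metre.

The local east axis at (φ, λ) is (−sin λ, cos λ, 0), so ΔE = −sin(-114.531°)·309 + cos(-114.531°)·327 = 145.34 m.
The local north axis is (−sin φ cos λ, −sin φ sin λ, cos φ), giving ΔN = -103.741 − 240.554 − 157.082 = -501.38 m.
Horizontal magnitude = √(ΔE² + ΔN²) = √(145.34² + (-501.38)²) = 522.02 m.

522 m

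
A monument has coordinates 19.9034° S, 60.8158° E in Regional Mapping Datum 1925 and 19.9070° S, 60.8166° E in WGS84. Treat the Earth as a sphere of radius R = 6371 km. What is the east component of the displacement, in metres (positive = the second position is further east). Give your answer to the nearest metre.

ΔE = 84 m

Δφ = -19.9070° − -19.9034° = -0.0036°; Δλ = 60.8166° − 60.8158° = +0.0008°.
1° along a meridian = πR/180 = 111195 m.
ΔN = Δφ × 111195 = -400.3 m; ΔE = Δλ × 111195 × cos(-19.9034°) = +0.0008 × 111195 × 0.940268 = 83.6 m.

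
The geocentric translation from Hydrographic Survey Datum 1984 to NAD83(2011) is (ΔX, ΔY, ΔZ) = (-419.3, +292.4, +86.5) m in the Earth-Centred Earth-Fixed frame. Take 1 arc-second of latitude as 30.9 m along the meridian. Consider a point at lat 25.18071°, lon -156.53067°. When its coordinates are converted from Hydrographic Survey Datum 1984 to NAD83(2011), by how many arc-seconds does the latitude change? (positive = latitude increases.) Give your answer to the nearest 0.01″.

sin φ = 0.425475, cos φ = 0.904970, sin λ = -0.398258, cos λ = -0.917273.
North component: ΔN = −sin φ cos λ·ΔX − sin φ sin λ·ΔY + cos φ·ΔZ = −(0.425475)(-0.917273)(-419.3) − (0.425475)(-0.398258)(292.4) + (0.904970)(86.5) = -35.82 m.
1° of latitude spans 3600 × 30.90 = 111240 m, so Δφ = -35.82 / 111240 × 3600 = -1.159″.

Δφ = -1.16″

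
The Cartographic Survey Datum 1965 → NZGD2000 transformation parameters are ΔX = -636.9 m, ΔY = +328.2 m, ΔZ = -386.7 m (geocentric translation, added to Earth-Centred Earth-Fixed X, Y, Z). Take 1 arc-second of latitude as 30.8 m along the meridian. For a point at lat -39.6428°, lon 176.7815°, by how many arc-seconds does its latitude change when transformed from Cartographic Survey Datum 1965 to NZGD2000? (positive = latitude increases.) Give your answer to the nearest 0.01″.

Δφ = 3.89″

sin φ = -0.637999, cos φ = 0.770037, sin λ = 0.056144, cos λ = -0.998423.
North component: ΔN = −sin φ cos λ·ΔX − sin φ sin λ·ΔY + cos φ·ΔZ = −(-0.637999)(-0.998423)(-636.9) − (-0.637999)(0.056144)(328.2) + (0.770037)(-386.7) = 119.68 m.
1° of latitude spans 3600 × 30.80 = 110880 m, so Δφ = 119.68 / 110880 × 3600 = 3.886″.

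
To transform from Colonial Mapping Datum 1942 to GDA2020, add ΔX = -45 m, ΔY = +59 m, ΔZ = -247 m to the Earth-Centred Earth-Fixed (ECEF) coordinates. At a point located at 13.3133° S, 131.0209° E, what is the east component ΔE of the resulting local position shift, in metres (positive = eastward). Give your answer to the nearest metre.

The local east axis at (φ, λ) is (−sin λ, cos λ, 0), so ΔE = −sin(131.0209°)·(-45) + cos(131.0209°)·59 = -4.77 m.

ΔE = -5 m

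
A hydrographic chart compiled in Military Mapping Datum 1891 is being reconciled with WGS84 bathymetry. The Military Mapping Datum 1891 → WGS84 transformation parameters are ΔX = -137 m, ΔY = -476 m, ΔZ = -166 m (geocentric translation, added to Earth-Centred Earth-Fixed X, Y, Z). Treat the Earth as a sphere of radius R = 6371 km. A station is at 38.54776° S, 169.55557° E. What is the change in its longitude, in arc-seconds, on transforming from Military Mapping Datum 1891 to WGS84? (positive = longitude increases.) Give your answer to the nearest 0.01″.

Δλ = 20.41″

sin φ = -0.623167, cos φ = 0.782089, sin λ = 0.181282, cos λ = -0.983431.
East component: ΔE = −sin λ·ΔX + cos λ·ΔY = −(0.181282)(-137) + (-0.983431)(-476) = 492.95 m.
1° of latitude spans πR/180 = 111195 m; at latitude φ, 1° of longitude spans that × cos φ = 86964.3 m, so Δλ = 492.95 / 86964.3 × 3600 = 20.406″.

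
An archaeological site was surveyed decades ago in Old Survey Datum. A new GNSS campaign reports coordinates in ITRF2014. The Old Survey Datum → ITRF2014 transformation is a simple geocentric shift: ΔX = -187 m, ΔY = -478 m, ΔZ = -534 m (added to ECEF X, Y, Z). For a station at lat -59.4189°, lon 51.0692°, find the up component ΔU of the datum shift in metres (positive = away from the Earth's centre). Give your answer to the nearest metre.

At φ = -59.4189°, λ = 51.0692°: sin φ = -0.860910, cos φ = 0.508757, sin λ = 0.777905, cos λ = 0.628381.
ΔU = cos φ cos λ·ΔX + cos φ sin λ·ΔY + sin φ·ΔZ = (0.508757)(0.628381)(-187) + (0.508757)(0.777905)(-478) + (-0.860910)(-534) = 210.77 m.

ΔU = 211 m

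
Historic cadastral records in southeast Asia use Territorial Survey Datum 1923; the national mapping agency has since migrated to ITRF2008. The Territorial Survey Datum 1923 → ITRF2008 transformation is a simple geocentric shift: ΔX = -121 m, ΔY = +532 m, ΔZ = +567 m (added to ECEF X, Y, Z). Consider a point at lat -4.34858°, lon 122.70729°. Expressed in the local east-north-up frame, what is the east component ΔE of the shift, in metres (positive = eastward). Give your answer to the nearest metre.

ΔE = -186 m

The local east axis at (φ, λ) is (−sin λ, cos λ, 0), so ΔE = −sin(122.70729°)·(-121) + cos(122.70729°)·532 = -185.65 m.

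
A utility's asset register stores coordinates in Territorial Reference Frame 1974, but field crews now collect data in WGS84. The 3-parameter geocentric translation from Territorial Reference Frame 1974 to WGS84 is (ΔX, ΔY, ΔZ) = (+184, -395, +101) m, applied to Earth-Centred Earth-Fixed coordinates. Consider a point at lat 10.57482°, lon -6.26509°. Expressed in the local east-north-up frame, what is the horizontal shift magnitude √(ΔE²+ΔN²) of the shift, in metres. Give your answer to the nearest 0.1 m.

377.0 m

The local east axis at (φ, λ) is (−sin λ, cos λ, 0), so ΔE = −sin(-6.26509°)·184 + cos(-6.26509°)·(-395) = -372.56 m.
The local north axis is (−sin φ cos λ, −sin φ sin λ, cos φ), giving ΔN = -33.566 − 7.911 + 99.285 = 57.81 m.
Horizontal magnitude = √(ΔE² + ΔN²) = √((-372.56)² + 57.81²) = 377.02 m.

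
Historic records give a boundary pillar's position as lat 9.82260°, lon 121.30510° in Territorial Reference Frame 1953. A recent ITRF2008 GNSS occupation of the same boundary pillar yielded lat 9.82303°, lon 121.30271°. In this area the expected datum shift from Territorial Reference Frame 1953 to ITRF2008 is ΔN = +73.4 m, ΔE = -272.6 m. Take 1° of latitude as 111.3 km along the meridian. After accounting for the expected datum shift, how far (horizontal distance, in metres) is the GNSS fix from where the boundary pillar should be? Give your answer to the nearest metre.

Observed coordinate differences: Δφ = +0.00043°, Δλ = -0.00239°.
Converting to metres (1° lat = 111300 m, cos φ = 0.985341): observed ΔN = 47.9 m, observed ΔE = -262.1 m.
Subtracting the expected shift leaves a residual of 47.9 − (73.4) = -25.5 m north and -262.1 − (-272.6) = 10.5 m east.
Residual distance = √((-25.5)² + 10.5²) = 27.6 m.

28 m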